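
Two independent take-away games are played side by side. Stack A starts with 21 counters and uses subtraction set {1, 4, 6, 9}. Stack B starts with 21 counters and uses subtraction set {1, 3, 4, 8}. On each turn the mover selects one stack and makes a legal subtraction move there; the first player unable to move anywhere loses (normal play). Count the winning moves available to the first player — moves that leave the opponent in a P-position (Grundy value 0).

5

Stack A, S = {1, 4, 6, 9}:
n :  0  1  2  3  4  5  6  7  8  9 10 11 12 13 14 15 16 17 18 19 20 21
G :  0  1  0  1  2  0  1  0  1  2  0  1  0  1  2  0  1  0  1  2  0  1
G_A(21) = 1.
Stack B, S = {1, 3, 4, 8}:
G(0) = 0
G(1) = mex{0} = 1
G(2) = mex{1} = 0
G(3) = mex{0,0} = 1
G(4) = mex{1,1,0} = 2
G(5) = mex{2,0,1} = 3
G(6) = mex{3,1,0} = 2
G(7) = mex{2,2,1} = 0
G(8) = mex{0,3,2,0} = 1
G(9) = mex{1,2,3,1} = 0
G(10) = mex{0,0,2,0} = 1
G(11) = mex{1,1,0,1} = 2
G(12) = mex{2,0,1,2} = 3
G(13) = mex{3,1,0,3} = 2
G(14) = mex{2,2,1,2} = 0
G(15) = mex{0,3,2,0} = 1
G(16) = mex{1,2,3,1} = 0
G(17) = mex{0,0,2,0} = 1
G(18) = mex{1,1,0,1} = 2
G(19) = mex{2,0,1,2} = 3
G(20) = mex{3,1,0,3} = 2
G(21) = mex{2,2,1,2} = 0
G_B(21) = 0.
Combined Grundy value = 1 ⊕ 0 = 1.
A winning move leaves total XOR = 0, i.e. changes one component's Grundy value g to g ⊕ X where X is the current total.
Stack A: need g' = 1⊕1 = 0. Options: 21−1→G=0, 21−4→G=0, 21−6→G=0, 21−9→G=0. Hits: 4.
Stack B: need g' = 0⊕1 = 1. Options: 21−1→G=2, 21−3→G=2, 21−4→G=1, 21−8→G=2. Hits: 1.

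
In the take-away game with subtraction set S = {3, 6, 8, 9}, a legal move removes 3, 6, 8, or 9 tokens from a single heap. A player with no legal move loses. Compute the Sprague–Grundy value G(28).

1

n :  0  1  2  3  4  5  6  7  8  9 10 11 12 13 14 15 16 17 18 19 20 21 22 23 24 25 26 27 28
G :  0  0  0  1  1  1  2  2  2  3  3  3  0  0  0  1  1  1  2  2  2  3  3  3  0  0  0  1  1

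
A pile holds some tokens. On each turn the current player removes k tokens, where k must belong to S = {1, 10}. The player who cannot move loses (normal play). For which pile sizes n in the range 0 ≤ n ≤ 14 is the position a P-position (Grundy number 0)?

0, 2, 4, 6, 8, 11, 13

n :  0  1  2  3  4  5  6  7  8  9 10 11 12 13 14
G :  0  1  0  1  0  1  0  1  0  1  2  0  1  0  1
P-positions are exactly the n with G(n) = 0.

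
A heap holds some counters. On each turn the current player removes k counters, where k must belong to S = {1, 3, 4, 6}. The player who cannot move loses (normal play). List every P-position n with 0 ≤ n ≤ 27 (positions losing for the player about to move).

n :  0  1  2  3  4  5  6  7  8  9 10 11 12 13 14 15 16 17 18 19 20 21 22 23 24 25 26 27
G :  0  1  0  1  2  3  2  0  1  0  1  2  3  2  0  1  0  1  2  3  2  0  1  0  1  2  3  2
P-positions are exactly the n with G(n) = 0.

0, 2, 7, 9, 14, 16, 21, 23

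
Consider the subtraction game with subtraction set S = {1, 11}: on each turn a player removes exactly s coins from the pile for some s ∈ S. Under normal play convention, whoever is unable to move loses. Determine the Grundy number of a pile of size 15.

G(0) = 0
G(1) = mex{0} = 1
G(2) = mex{1} = 0
G(3) = mex{0} = 1
G(4) = mex{1} = 0
G(5) = mex{0} = 1
G(6) = mex{1} = 0
G(7) = mex{0} = 1
G(8) = mex{1} = 0
G(9) = mex{0} = 1
G(10) = mex{1} = 0
G(11) = mex{0,0} = 1
G(12) = mex{1,1} = 0
G(13) = mex{0,0} = 1
G(14) = mex{1,1} = 0
G(15) = mex{0,0} = 1

1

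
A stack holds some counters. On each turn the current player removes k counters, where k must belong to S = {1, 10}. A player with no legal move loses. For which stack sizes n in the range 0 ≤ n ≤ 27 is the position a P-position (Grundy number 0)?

0, 2, 4, 6, 8, 11, 13, 15, 17, 19, 22, 24, 26

G(0) = 0
G(1) = mex{0} = 1
G(2) = mex{1} = 0
G(3) = mex{0} = 1
G(4) = mex{1} = 0
G(5) = mex{0} = 1
G(6) = mex{1} = 0
G(7) = mex{0} = 1
G(8) = mex{1} = 0
G(9) = mex{0} = 1
G(10) = mex{1,0} = 2
G(11) = mex{2,1} = 0
G(12) = mex{0,0} = 1
G(13) = mex{1,1} = 0
G(14) = mex{0,0} = 1
G(15) = mex{1,1} = 0
G(16) = mex{0,0} = 1
G(17) = mex{1,1} = 0
G(18) = mex{0,0} = 1
G(19) = mex{1,1} = 0
G(20) = mex{0,2} = 1
G(21) = mex{1,0} = 2
G(22) = mex{2,1} = 0
G(23) = mex{0,0} = 1
G(24) = mex{1,1} = 0
G(25) = mex{0,0} = 1
G(26) = mex{1,1} = 0
G(27) = mex{0,0} = 1
P-positions are exactly the n with G(n) = 0.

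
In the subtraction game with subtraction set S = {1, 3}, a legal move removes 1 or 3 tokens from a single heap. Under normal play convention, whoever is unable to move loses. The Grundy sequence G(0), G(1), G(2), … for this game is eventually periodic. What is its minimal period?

G(0) = 0
G(1) = mex{0} = 1
G(2) = mex{1} = 0
G(3) = mex{0,0} = 1
G(4) = mex{1,1} = 0
G(5) = mex{0,0} = 1
G(6) = mex{1,1} = 0
G(7) = mex{0,0} = 1
G(8) = mex{1,1} = 0
G(9) = mex{0,0} = 1
G(10) = mex{1,1} = 0
G(11) = mex{0,0} = 1
G(12) = mex{1,1} = 0
G(13) = mex{0,0} = 1
G(14) = mex{1,1} = 0
G(n+2) = G(n) holds for n = 0,…,2 (a full window of length max(S) = 3), so the sequence is purely periodic with period 2.

2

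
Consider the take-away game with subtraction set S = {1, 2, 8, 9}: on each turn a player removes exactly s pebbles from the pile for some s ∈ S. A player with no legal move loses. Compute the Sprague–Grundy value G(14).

1

n :  0  1  2  3  4  5  6  7  8  9 10 11 12 13 14
G :  0  1  2  0  1  2  0  1  2  3  0  1  2  0  1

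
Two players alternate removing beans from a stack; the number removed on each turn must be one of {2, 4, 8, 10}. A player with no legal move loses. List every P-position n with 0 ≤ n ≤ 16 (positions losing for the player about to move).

0, 1, 6, 7, 12, 13

G(0) = 0
G(1) = mex{} = 0
G(2) = mex{0} = 1
G(3) = mex{0} = 1
G(4) = mex{1,0} = 2
G(5) = mex{1,0} = 2
G(6) = mex{2,1} = 0
G(7) = mex{2,1} = 0
G(8) = mex{0,2,0} = 1
G(9) = mex{0,2,0} = 1
G(10) = mex{1,0,1,0} = 2
G(11) = mex{1,0,1,0} = 2
G(12) = mex{2,1,2,1} = 0
G(13) = mex{2,1,2,1} = 0
G(14) = mex{0,2,0,2} = 1
G(15) = mex{0,2,0,2} = 1
G(16) = mex{1,0,1,0} = 2
P-positions are exactly the n with G(n) = 0.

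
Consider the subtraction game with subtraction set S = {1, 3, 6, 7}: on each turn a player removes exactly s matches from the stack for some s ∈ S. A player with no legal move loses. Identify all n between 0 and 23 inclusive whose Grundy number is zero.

n :  0  1  2  3  4  5  6  7  8  9 10 11 12 13 14 15 16 17 18 19 20 21 22 23
G :  0  1  0  1  0  1  2  3  2  3  2  3  0  1  0  1  0  1  2  3  2  3  2  3
P-positions are exactly the n with G(n) = 0.

0, 2, 4, 12, 14, 16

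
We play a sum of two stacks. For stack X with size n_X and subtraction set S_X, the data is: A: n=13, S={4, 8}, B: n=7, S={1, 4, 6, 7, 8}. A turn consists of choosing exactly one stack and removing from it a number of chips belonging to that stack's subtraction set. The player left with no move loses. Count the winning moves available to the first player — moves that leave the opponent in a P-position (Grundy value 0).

2

Stack A, S = {4, 8}:
G(0) = 0
G(1) = mex{} = 0
G(2) = mex{} = 0
G(3) = mex{} = 0
G(4) = mex{0} = 1
G(5) = mex{0} = 1
G(6) = mex{0} = 1
G(7) = mex{0} = 1
G(8) = mex{1,0} = 2
G(9) = mex{1,0} = 2
G(10) = mex{1,0} = 2
G(11) = mex{1,0} = 2
G(12) = mex{2,1} = 0
G(13) = mex{2,1} = 0
G_A(13) = 0.
Stack B, S = {1, 4, 6, 7, 8}:
n : 0 1 2 3 4 5 6 7
G : 0 1 0 1 2 0 1 2
G_B(7) = 2.
Combined Grundy value = 0 ⊕ 2 = 2.
A winning move leaves total XOR = 0, i.e. changes one component's Grundy value g to g ⊕ X where X is the current total.
Stack A: need g' = 0⊕2 = 2. Options: 13−4→G=2, 13−8→G=1. Hits: 1.
Stack B: need g' = 2⊕2 = 0. Options: 7−1→G=1, 7−4→G=1, 7−6→G=1, 7−7→G=0. Hits: 1.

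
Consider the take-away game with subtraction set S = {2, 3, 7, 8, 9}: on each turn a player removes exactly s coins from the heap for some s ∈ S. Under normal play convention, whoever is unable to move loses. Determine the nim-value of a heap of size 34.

G(0) = 0
G(1) = mex{} = 0
G(2) = mex{0} = 1
G(3) = mex{0,0} = 1
G(4) = mex{1,0} = 2
G(5) = mex{1,1} = 0
G(6) = mex{2,1} = 0
G(7) = mex{0,2,0} = 1
G(8) = mex{0,0,0,0} = 1
G(9) = mex{1,0,1,0,0} = 2
G(10) = mex{1,1,1,1,0} = 2
G(11) = mex{2,1,2,1,1} = 0
G(12) = mex{2,2,0,2,1} = 3
G(13) = mex{0,2,0,0,2} = 1
G(14) = mex{3,0,1,0,0} = 2
G(15) = mex{1,3,1,1,0} = 2
G(16) = mex{2,1,2,1,1} = 0
G(17) = mex{2,2,2,2,1} = 0
G(18) = mex{0,2,0,2,2} = 1
G(19) = mex{0,0,3,0,2} = 1
G(20) = mex{1,0,1,3,0} = 2
G(21) = mex{1,1,2,1,3} = 0
G(22) = mex{2,1,2,2,1} = 0
G(23) = mex{0,2,0,2,2} = 1
G(24) = mex{0,0,0,0,2} = 1
G(25) = mex{1,0,1,0,0} = 2
G(26) = mex{1,1,1,1,0} = 2
G(27) = mex{2,1,2,1,1} = 0
G(28) = mex{2,2,0,2,1} = 3
G(29) = mex{0,2,0,0,2} = 1
G(30) = mex{3,0,1,0,0} = 2
G(31) = mex{1,3,1,1,0} = 2
G(32) = mex{2,1,2,1,1} = 0
G(33) = mex{2,2,2,2,1} = 0
G(34) = mex{0,2,0,2,2} = 1

1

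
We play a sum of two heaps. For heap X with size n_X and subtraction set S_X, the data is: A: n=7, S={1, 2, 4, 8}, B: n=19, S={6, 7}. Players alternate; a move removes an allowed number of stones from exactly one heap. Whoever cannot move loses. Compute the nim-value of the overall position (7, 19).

Heap A, S = {1, 2, 4, 8}:
G(0) = 0
G(1) = mex{0} = 1
G(2) = mex{1,0} = 2
G(3) = mex{2,1} = 0
G(4) = mex{0,2,0} = 1
G(5) = mex{1,0,1} = 2
G(6) = mex{2,1,2} = 0
G(7) = mex{0,2,0} = 1
G_A(7) = 1.
Heap B, S = {6, 7}:
n :  0  1  2  3  4  5  6  7  8  9 10 11 12 13 14 15 16 17 18 19
G :  0  0  0  0  0  0  1  1  1  1  1  1  2  0  0  0  0  0  0  1
G_B(19) = 1.
Combined Grundy value = 1 ⊕ 1 = 0.

0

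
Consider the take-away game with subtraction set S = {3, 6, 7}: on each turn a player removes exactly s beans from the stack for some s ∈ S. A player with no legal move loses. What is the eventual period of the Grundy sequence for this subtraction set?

G(0) = 0
G(1) = mex{} = 0
G(2) = mex{} = 0
G(3) = mex{0} = 1
G(4) = mex{0} = 1
G(5) = mex{0} = 1
G(6) = mex{1,0} = 2
G(7) = mex{1,0,0} = 2
G(8) = mex{1,0,0} = 2
G(9) = mex{2,1,0} = 3
G(10) = mex{2,1,1} = 0
G(11) = mex{2,1,1} = 0
G(12) = mex{3,2,1} = 0
G(13) = mex{0,2,2} = 1
G(14) = mex{0,2,2} = 1
G(15) = mex{0,3,2} = 1
G(16) = mex{1,0,3} = 2
G(17) = mex{1,0,0} = 2
G(18) = mex{1,0,0} = 2
G(19) = mex{2,1,0} = 3
G(20) = mex{2,1,1} = 0
G(21) = mex{2,1,1} = 0
G(n+10) = G(n) holds for n = 0,…,6 (a full window of length max(S) = 7), so the sequence is purely periodic with period 10.

10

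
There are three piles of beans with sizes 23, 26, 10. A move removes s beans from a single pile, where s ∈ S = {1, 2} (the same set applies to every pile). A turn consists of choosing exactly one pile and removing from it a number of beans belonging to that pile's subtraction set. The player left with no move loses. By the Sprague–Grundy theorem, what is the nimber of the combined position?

All piles use S = {1, 2}:
n :  0  1  2  3  4  5  6  7  8  9 10 11 12 13 14 15 16 17 18 19 20 21 22 23 24 25 26
G :  0  1  2  0  1  2  0  1  2  0  1  2  0  1  2  0  1  2  0  1  2  0  1  2  0  1  2
Pile A: G(23) = 2.
Pile B: G(26) = 2.
Pile C: G(10) = 1.
Combined Grundy value = 2 ⊕ 2 ⊕ 1 = 1.

1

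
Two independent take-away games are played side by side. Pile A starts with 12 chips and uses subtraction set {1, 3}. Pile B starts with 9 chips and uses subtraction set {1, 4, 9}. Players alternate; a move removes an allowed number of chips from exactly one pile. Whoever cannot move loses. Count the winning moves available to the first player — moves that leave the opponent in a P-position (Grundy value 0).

2

Pile A, S = {1, 3}:
G(0) = 0
G(1) = mex{0} = 1
G(2) = mex{1} = 0
G(3) = mex{0,0} = 1
G(4) = mex{1,1} = 0
G(5) = mex{0,0} = 1
G(6) = mex{1,1} = 0
G(7) = mex{0,0} = 1
G(8) = mex{1,1} = 0
G(9) = mex{0,0} = 1
G(10) = mex{1,1} = 0
G(11) = mex{0,0} = 1
G(12) = mex{1,1} = 0
G_A(12) = 0.
Pile B, S = {1, 4, 9}:
n : 0 1 2 3 4 5 6 7 8 9
G : 0 1 0 1 2 0 1 0 1 2
G_B(9) = 2.
Combined Grundy value = 0 ⊕ 2 = 2.
A winning move leaves total XOR = 0, i.e. changes one component's Grundy value g to g ⊕ X where X is the current total.
Pile A: need g' = 0⊕2 = 2. Options: 12−1→G=1, 12−3→G=1. Hits: 0.
Pile B: need g' = 2⊕2 = 0. Options: 9−1→G=1, 9−4→G=0, 9−9→G=0. Hits: 2.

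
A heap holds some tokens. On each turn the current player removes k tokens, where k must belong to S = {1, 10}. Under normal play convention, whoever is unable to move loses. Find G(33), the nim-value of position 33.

0

n :  0  1  2  3  4  5  6  7  8  9 10 11 12 13 14 15 16 17 18 19 20 21 22 23 24 25 26 27 28 29 30 31 32 33
G :  0  1  0  1  0  1  0  1  0  1  2  0  1  0  1  0  1  0  1  0  1  2  0  1  0  1  0  1  0  1  0  1  2  0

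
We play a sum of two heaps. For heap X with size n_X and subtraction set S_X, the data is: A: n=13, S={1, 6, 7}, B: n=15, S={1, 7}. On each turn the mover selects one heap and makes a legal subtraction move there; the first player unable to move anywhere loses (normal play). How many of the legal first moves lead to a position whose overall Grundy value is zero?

0

Heap A, S = {1, 6, 7}:
G(0) = 0
G(1) = mex{0} = 1
G(2) = mex{1} = 0
G(3) = mex{0} = 1
G(4) = mex{1} = 0
G(5) = mex{0} = 1
G(6) = mex{1,0} = 2
G(7) = mex{2,1,0} = 3
G(8) = mex{3,0,1} = 2
G(9) = mex{2,1,0} = 3
G(10) = mex{3,0,1} = 2
G(11) = mex{2,1,0} = 3
G(12) = mex{3,2,1} = 0
G(13) = mex{0,3,2} = 1
G_A(13) = 1.
Heap B, S = {1, 7}:
G(0) = 0
G(1) = mex{0} = 1
G(2) = mex{1} = 0
G(3) = mex{0} = 1
G(4) = mex{1} = 0
G(5) = mex{0} = 1
G(6) = mex{1} = 0
G(7) = mex{0,0} = 1
G(8) = mex{1,1} = 0
G(9) = mex{0,0} = 1
G(10) = mex{1,1} = 0
G(11) = mex{0,0} = 1
G(12) = mex{1,1} = 0
G(13) = mex{0,0} = 1
G(14) = mex{1,1} = 0
G(15) = mex{0,0} = 1
G_B(15) = 1.
Combined Grundy value = 1 ⊕ 1 = 0.
A winning move leaves total XOR = 0, i.e. changes one component's Grundy value g to g ⊕ X where X is the current total.
Heap A: target g' = 1⊕0 = 1, but every legal move changes the Grundy value (mex property), so 0 moves.
Heap B: target g' = 1⊕0 = 1, but every legal move changes the Grundy value (mex property), so 0 moves.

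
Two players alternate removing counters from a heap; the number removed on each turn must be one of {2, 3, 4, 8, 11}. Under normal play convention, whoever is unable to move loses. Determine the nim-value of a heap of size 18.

G(0) = 0
G(1) = mex{} = 0
G(2) = mex{0} = 1
G(3) = mex{0,0} = 1
G(4) = mex{1,0,0} = 2
G(5) = mex{1,1,0} = 2
G(6) = mex{2,1,1} = 0
G(7) = mex{2,2,1} = 0
G(8) = mex{0,2,2,0} = 1
G(9) = mex{0,0,2,0} = 1
G(10) = mex{1,0,0,1} = 2
G(11) = mex{1,1,0,1,0} = 2
G(12) = mex{2,1,1,2,0} = 3
G(13) = mex{2,2,1,2,1} = 0
G(14) = mex{3,2,2,0,1} = 4
G(15) = mex{0,3,2,0,2} = 1
G(16) = mex{4,0,3,1,2} = 5
G(17) = mex{1,4,0,1,0} = 2
G(18) = mex{5,1,4,2,0} = 3

3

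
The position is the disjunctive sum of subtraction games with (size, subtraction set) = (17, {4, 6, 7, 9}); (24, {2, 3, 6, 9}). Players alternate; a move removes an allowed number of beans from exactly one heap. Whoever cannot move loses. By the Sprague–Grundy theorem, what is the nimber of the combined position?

1

Heap A, S = {4, 6, 7, 9}:
G(0) = 0
G(1) = mex{} = 0
G(2) = mex{} = 0
G(3) = mex{} = 0
G(4) = mex{0} = 1
G(5) = mex{0} = 1
G(6) = mex{0,0} = 1
G(7) = mex{0,0,0} = 1
G(8) = mex{1,0,0} = 2
G(9) = mex{1,0,0,0} = 2
G(10) = mex{1,1,0,0} = 2
G(11) = mex{1,1,1,0} = 2
G(12) = mex{2,1,1,0} = 3
G(13) = mex{2,1,1,1} = 0
G(14) = mex{2,2,1,1} = 0
G(15) = mex{2,2,2,1} = 0
G(16) = mex{3,2,2,1} = 0
G(17) = mex{0,2,2,2} = 1
G_A(17) = 1.
Heap B, S = {2, 3, 6, 9}:
G(0) = 0
G(1) = mex{} = 0
G(2) = mex{0} = 1
G(3) = mex{0,0} = 1
G(4) = mex{1,0} = 2
G(5) = mex{1,1} = 0
G(6) = mex{2,1,0} = 3
G(7) = mex{0,2,0} = 1
G(8) = mex{3,0,1} = 2
G(9) = mex{1,3,1,0} = 2
G(10) = mex{2,1,2,0} = 3
G(11) = mex{2,2,0,1} = 3
G(12) = mex{3,2,3,1} = 0
G(13) = mex{3,3,1,2} = 0
G(14) = mex{0,3,2,0} = 1
G(15) = mex{0,0,2,3} = 1
G(16) = mex{1,0,3,1} = 2
G(17) = mex{1,1,3,2} = 0
G(18) = mex{2,1,0,2} = 3
G(19) = mex{0,2,0,3} = 1
G(20) = mex{3,0,1,3} = 2
G(21) = mex{1,3,1,0} = 2
G(22) = mex{2,1,2,0} = 3
G(23) = mex{2,2,0,1} = 3
G(24) = mex{3,2,3,1} = 0
G_B(24) = 0.
Combined Grundy value = 1 ⊕ 0 = 1.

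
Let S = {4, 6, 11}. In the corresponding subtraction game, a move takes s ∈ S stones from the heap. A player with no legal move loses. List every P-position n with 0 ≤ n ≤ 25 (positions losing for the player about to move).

0, 1, 2, 3, 10, 15, 17, 18, 20, 25

n :  0  1  2  3  4  5  6  7  8  9 10 11 12 13 14 15 16 17 18 19 20 21 22 23 24 25
G :  0  0  0  0  1  1  1  1  2  2  0  2  3  3  1  0  2  0  0  1  0  1  1  2  1  0
P-positions are exactly the n with G(n) = 0.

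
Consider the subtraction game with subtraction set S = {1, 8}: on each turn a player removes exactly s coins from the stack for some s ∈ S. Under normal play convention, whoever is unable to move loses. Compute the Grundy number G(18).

G(0) = 0
G(1) = mex{0} = 1
G(2) = mex{1} = 0
G(3) = mex{0} = 1
G(4) = mex{1} = 0
G(5) = mex{0} = 1
G(6) = mex{1} = 0
G(7) = mex{0} = 1
G(8) = mex{1,0} = 2
G(9) = mex{2,1} = 0
G(10) = mex{0,0} = 1
G(11) = mex{1,1} = 0
G(12) = mex{0,0} = 1
G(13) = mex{1,1} = 0
G(14) = mex{0,0} = 1
G(15) = mex{1,1} = 0
G(16) = mex{0,2} = 1
G(17) = mex{1,0} = 2
G(18) = mex{2,1} = 0

0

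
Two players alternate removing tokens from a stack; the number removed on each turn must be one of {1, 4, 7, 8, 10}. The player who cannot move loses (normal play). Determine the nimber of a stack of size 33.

G(0) = 0
G(1) = mex{0} = 1
G(2) = mex{1} = 0
G(3) = mex{0} = 1
G(4) = mex{1,0} = 2
G(5) = mex{2,1} = 0
G(6) = mex{0,0} = 1
G(7) = mex{1,1,0} = 2
G(8) = mex{2,2,1,0} = 3
G(9) = mex{3,0,0,1} = 2
G(10) = mex{2,1,1,0,0} = 3
G(11) = mex{3,2,2,1,1} = 0
G(12) = mex{0,3,0,2,0} = 1
G(13) = mex{1,2,1,0,1} = 3
G(14) = mex{3,3,2,1,2} = 0
G(15) = mex{0,0,3,2,0} = 1
G(16) = mex{1,1,2,3,1} = 0
G(17) = mex{0,3,3,2,2} = 1
G(18) = mex{1,0,0,3,3} = 2
G(19) = mex{2,1,1,0,2} = 3
G(20) = mex{3,0,3,1,3} = 2
G(21) = mex{2,1,0,3,0} = 4
G(22) = mex{4,2,1,0,1} = 3
G(23) = mex{3,3,0,1,3} = 2
G(24) = mex{2,2,1,0,0} = 3
G(25) = mex{3,4,2,1,1} = 0
G(26) = mex{0,3,3,2,0} = 1
G(27) = mex{1,2,2,3,1} = 0
G(28) = mex{0,3,4,2,2} = 1
G(29) = mex{1,0,3,4,3} = 2
G(30) = mex{2,1,2,3,2} = 0
G(31) = mex{0,0,3,2,4} = 1
G(32) = mex{1,1,0,3,3} = 2
G(33) = mex{2,2,1,0,2} = 3

3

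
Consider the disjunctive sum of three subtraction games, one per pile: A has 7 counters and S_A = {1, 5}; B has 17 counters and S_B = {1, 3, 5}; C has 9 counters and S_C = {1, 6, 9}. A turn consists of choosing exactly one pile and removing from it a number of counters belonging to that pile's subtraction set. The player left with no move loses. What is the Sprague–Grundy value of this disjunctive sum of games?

Pile A, S = {1, 5}:
n : 0 1 2 3 4 5 6 7
G : 0 1 0 1 0 1 0 1
G_A(7) = 1.
Pile B, S = {1, 3, 5}:
G(0) = 0
G(1) = mex{0} = 1
G(2) = mex{1} = 0
G(3) = mex{0,0} = 1
G(4) = mex{1,1} = 0
G(5) = mex{0,0,0} = 1
G(6) = mex{1,1,1} = 0
G(7) = mex{0,0,0} = 1
G(8) = mex{1,1,1} = 0
G(9) = mex{0,0,0} = 1
G(10) = mex{1,1,1} = 0
G(11) = mex{0,0,0} = 1
G(12) = mex{1,1,1} = 0
G(13) = mex{0,0,0} = 1
G(14) = mex{1,1,1} = 0
G(15) = mex{0,0,0} = 1
G(16) = mex{1,1,1} = 0
G(17) = mex{0,0,0} = 1
G_B(17) = 1.
Pile C, S = {1, 6, 9}:
G(0) = 0
G(1) = mex{0} = 1
G(2) = mex{1} = 0
G(3) = mex{0} = 1
G(4) = mex{1} = 0
G(5) = mex{0} = 1
G(6) = mex{1,0} = 2
G(7) = mex{2,1} = 0
G(8) = mex{0,0} = 1
G(9) = mex{1,1,0} = 2
G_C(9) = 2.
Combined Grundy value = 1 ⊕ 1 ⊕ 2 = 2.

2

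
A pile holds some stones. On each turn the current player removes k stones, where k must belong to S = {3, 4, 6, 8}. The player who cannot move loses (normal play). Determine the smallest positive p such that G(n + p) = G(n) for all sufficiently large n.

11

G(0) = 0
G(1) = mex{} = 0
G(2) = mex{} = 0
G(3) = mex{0} = 1
G(4) = mex{0,0} = 1
G(5) = mex{0,0} = 1
G(6) = mex{1,0,0} = 2
G(7) = mex{1,1,0} = 2
G(8) = mex{1,1,0,0} = 2
G(9) = mex{2,1,1,0} = 3
G(10) = mex{2,2,1,0} = 3
G(11) = mex{2,2,1,1} = 0
G(12) = mex{3,2,2,1} = 0
G(13) = mex{3,3,2,1} = 0
G(14) = mex{0,3,2,2} = 1
G(15) = mex{0,0,3,2} = 1
G(16) = mex{0,0,3,2} = 1
G(17) = mex{1,0,0,3} = 2
G(18) = mex{1,1,0,3} = 2
G(19) = mex{1,1,0,0} = 2
G(20) = mex{2,1,1,0} = 3
G(21) = mex{2,2,1,0} = 3
G(22) = mex{2,2,1,1} = 0
G(23) = mex{3,2,2,1} = 0
G(n+11) = G(n) holds for n = 0,…,7 (a full window of length max(S) = 8), so the sequence is purely periodic with period 11.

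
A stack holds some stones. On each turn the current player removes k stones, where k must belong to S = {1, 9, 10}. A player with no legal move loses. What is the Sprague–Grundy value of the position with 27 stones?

0

n :  0  1  2  3  4  5  6  7  8  9 10 11 12 13 14 15 16 17 18 19 20 21 22 23 24 25 26 27
G :  0  1  0  1  0  1  0  1  0  1  2  3  2  3  2  3  2  3  2  0  1  0  1  0  1  0  1  0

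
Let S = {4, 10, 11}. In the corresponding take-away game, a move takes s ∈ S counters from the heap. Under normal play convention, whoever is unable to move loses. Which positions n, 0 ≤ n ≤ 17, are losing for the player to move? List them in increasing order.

G(0) = 0
G(1) = mex{} = 0
G(2) = mex{} = 0
G(3) = mex{} = 0
G(4) = mex{0} = 1
G(5) = mex{0} = 1
G(6) = mex{0} = 1
G(7) = mex{0} = 1
G(8) = mex{1} = 0
G(9) = mex{1} = 0
G(10) = mex{1,0} = 2
G(11) = mex{1,0,0} = 2
G(12) = mex{0,0,0} = 1
G(13) = mex{0,0,0} = 1
G(14) = mex{2,1,0} = 3
G(15) = mex{2,1,1} = 0
G(16) = mex{1,1,1} = 0
G(17) = mex{1,1,1} = 0
P-positions are exactly the n with G(n) = 0.

0, 1, 2, 3, 8, 9, 15, 16, 17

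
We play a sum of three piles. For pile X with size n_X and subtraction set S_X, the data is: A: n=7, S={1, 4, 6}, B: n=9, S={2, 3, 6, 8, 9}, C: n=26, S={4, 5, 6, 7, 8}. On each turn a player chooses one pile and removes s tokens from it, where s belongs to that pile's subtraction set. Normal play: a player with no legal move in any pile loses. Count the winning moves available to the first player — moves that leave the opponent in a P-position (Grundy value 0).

Pile A, S = {1, 4, 6}:
G(0) = 0
G(1) = mex{0} = 1
G(2) = mex{1} = 0
G(3) = mex{0} = 1
G(4) = mex{1,0} = 2
G(5) = mex{2,1} = 0
G(6) = mex{0,0,0} = 1
G(7) = mex{1,1,1} = 0
G_A(7) = 0.
Pile B, S = {2, 3, 6, 8, 9}:
n : 0 1 2 3 4 5 6 7 8 9
G : 0 0 1 1 2 0 3 1 2 2
G_B(9) = 2.
Pile C, S = {4, 5, 6, 7, 8}:
n :  0  1  2  3  4  5  6  7  8  9 10 11 12 13 14 15 16 17 18 19 20 21 22 23 24 25 26
G :  0  0  0  0  1  1  1  1  2  2  2  2  0  0  0  0  1  1  1  1  2  2  2  2  0  0  0
G_C(26) = 0.
Combined Grundy value = 0 ⊕ 2 ⊕ 0 = 2.
A winning move leaves total XOR = 0, i.e. changes one component's Grundy value g to g ⊕ X where X is the current total.
Pile A: need g' = 0⊕2 = 2. Options: 7−1→G=1, 7−4→G=1, 7−6→G=1. Hits: 0.
Pile B: need g' = 2⊕2 = 0. Options: 9−2→G=1, 9−3→G=3, 9−6→G=1, 9−8→G=0, 9−9→G=0. Hits: 2.
Pile C: need g' = 0⊕2 = 2. Options: 26−4→G=2, 26−5→G=2, 26−6→G=2, 26−7→G=1, 26−8→G=1. Hits: 3.

5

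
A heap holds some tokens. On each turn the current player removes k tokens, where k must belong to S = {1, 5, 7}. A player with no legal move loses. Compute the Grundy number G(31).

1

G(0) = 0
G(1) = mex{0} = 1
G(2) = mex{1} = 0
G(3) = mex{0} = 1
G(4) = mex{1} = 0
G(5) = mex{0,0} = 1
G(6) = mex{1,1} = 0
G(7) = mex{0,0,0} = 1
G(8) = mex{1,1,1} = 0
G(9) = mex{0,0,0} = 1
G(10) = mex{1,1,1} = 0
G(11) = mex{0,0,0} = 1
G(12) = mex{1,1,1} = 0
G(13) = mex{0,0,0} = 1
G(14) = mex{1,1,1} = 0
G(15) = mex{0,0,0} = 1
G(16) = mex{1,1,1} = 0
G(17) = mex{0,0,0} = 1
G(18) = mex{1,1,1} = 0
G(19) = mex{0,0,0} = 1
G(20) = mex{1,1,1} = 0
G(21) = mex{0,0,0} = 1
G(22) = mex{1,1,1} = 0
G(23) = mex{0,0,0} = 1
G(24) = mex{1,1,1} = 0
G(25) = mex{0,0,0} = 1
G(26) = mex{1,1,1} = 0
G(27) = mex{0,0,0} = 1
G(28) = mex{1,1,1} = 0
G(29) = mex{0,0,0} = 1
G(30) = mex{1,1,1} = 0
G(31) = mex{0,0,0} = 1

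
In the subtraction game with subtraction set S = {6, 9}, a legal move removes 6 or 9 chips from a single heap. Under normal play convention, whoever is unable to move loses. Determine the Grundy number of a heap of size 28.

n :  0  1  2  3  4  5  6  7  8  9 10 11 12 13 14 15 16 17 18 19 20 21 22 23 24 25 26 27 28
G :  0  0  0  0  0  0  1  1  1  1  1  1  2  2  2  0  0  0  0  0  0  1  1  1  1  1  1  2  2

2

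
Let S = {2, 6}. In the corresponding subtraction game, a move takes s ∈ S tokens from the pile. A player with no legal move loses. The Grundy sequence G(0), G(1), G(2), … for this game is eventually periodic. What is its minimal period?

n :  0  1  2  3  4  5  6  7  8  9 10 11 12 13 14
G :  0  0  1  1  0  0  1  1  0  0  1  1  0  0  1
G(n+4) = G(n) holds for n = 0,…,5 (a full window of length max(S) = 6), so the sequence is purely periodic with period 4.

4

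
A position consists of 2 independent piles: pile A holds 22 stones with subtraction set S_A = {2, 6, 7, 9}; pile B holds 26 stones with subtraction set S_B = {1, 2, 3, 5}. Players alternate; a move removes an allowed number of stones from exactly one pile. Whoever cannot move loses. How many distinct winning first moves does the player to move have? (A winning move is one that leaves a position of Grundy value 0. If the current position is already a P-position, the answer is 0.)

3

Pile A, S = {2, 6, 7, 9}:
n :  0  1  2  3  4  5  6  7  8  9 10 11 12 13 14 15 16 17 18 19 20 21 22
G :  0  0  1  1  0  0  1  1  2  2  3  3  2  2  3  0  0  1  1  0  0  1  1
G_A(22) = 1.
Pile B, S = {1, 2, 3, 5}:
n :  0  1  2  3  4  5  6  7  8  9 10 11 12 13 14 15 16 17 18 19 20 21 22 23 24 25 26
G :  0  1  2  3  0  1  2  3  0  1  2  3  0  1  2  3  0  1  2  3  0  1  2  3  0  1  2
G_B(26) = 2.
Combined Grundy value = 1 ⊕ 2 = 3.
A winning move leaves total XOR = 0, i.e. changes one component's Grundy value g to g ⊕ X where X is the current total.
Pile A: need g' = 1⊕3 = 2. Options: 22−2→G=0, 22−6→G=0, 22−7→G=0, 22−9→G=2. Hits: 1.
Pile B: need g' = 2⊕3 = 1. Options: 26−1→G=1, 26−2→G=0, 26−3→G=3, 26−5→G=1. Hits: 2.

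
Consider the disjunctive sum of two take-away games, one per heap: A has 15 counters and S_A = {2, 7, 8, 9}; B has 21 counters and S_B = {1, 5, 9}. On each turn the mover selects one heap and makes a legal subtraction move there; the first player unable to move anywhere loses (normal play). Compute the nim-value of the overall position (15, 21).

1

Heap A, S = {2, 7, 8, 9}:
G(0) = 0
G(1) = mex{} = 0
G(2) = mex{0} = 1
G(3) = mex{0} = 1
G(4) = mex{1} = 0
G(5) = mex{1} = 0
G(6) = mex{0} = 1
G(7) = mex{0,0} = 1
G(8) = mex{1,0,0} = 2
G(9) = mex{1,1,0,0} = 2
G(10) = mex{2,1,1,0} = 3
G(11) = mex{2,0,1,1} = 3
G(12) = mex{3,0,0,1} = 2
G(13) = mex{3,1,0,0} = 2
G(14) = mex{2,1,1,0} = 3
G(15) = mex{2,2,1,1} = 0
G_A(15) = 0.
Heap B, S = {1, 5, 9}:
G(0) = 0
G(1) = mex{0} = 1
G(2) = mex{1} = 0
G(3) = mex{0} = 1
G(4) = mex{1} = 0
G(5) = mex{0,0} = 1
G(6) = mex{1,1} = 0
G(7) = mex{0,0} = 1
G(8) = mex{1,1} = 0
G(9) = mex{0,0,0} = 1
G(10) = mex{1,1,1} = 0
G(11) = mex{0,0,0} = 1
G(12) = mex{1,1,1} = 0
G(13) = mex{0,0,0} = 1
G(14) = mex{1,1,1} = 0
G(15) = mex{0,0,0} = 1
G(16) = mex{1,1,1} = 0
G(17) = mex{0,0,0} = 1
G(18) = mex{1,1,1} = 0
G(19) = mex{0,0,0} = 1
G(20) = mex{1,1,1} = 0
G(21) = mex{0,0,0} = 1
G_B(21) = 1.
Combined Grundy value = 0 ⊕ 1 = 1.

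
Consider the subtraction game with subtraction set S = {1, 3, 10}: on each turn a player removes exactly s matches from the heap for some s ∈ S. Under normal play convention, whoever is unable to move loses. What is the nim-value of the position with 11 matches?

3

G(0) = 0
G(1) = mex{0} = 1
G(2) = mex{1} = 0
G(3) = mex{0,0} = 1
G(4) = mex{1,1} = 0
G(5) = mex{0,0} = 1
G(6) = mex{1,1} = 0
G(7) = mex{0,0} = 1
G(8) = mex{1,1} = 0
G(9) = mex{0,0} = 1
G(10) = mex{1,1,0} = 2
G(11) = mex{2,0,1} = 3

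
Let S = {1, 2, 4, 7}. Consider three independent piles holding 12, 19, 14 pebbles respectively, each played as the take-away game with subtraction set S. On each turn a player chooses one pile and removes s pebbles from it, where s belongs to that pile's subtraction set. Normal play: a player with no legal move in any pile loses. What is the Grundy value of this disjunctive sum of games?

All piles use S = {1, 2, 4, 7}:
G(0) = 0
G(1) = mex{0} = 1
G(2) = mex{1,0} = 2
G(3) = mex{2,1} = 0
G(4) = mex{0,2,0} = 1
G(5) = mex{1,0,1} = 2
G(6) = mex{2,1,2} = 0
G(7) = mex{0,2,0,0} = 1
G(8) = mex{1,0,1,1} = 2
G(9) = mex{2,1,2,2} = 0
G(10) = mex{0,2,0,0} = 1
G(11) = mex{1,0,1,1} = 2
G(12) = mex{2,1,2,2} = 0
G(13) = mex{0,2,0,0} = 1
G(14) = mex{1,0,1,1} = 2
G(15) = mex{2,1,2,2} = 0
G(16) = mex{0,2,0,0} = 1
G(17) = mex{1,0,1,1} = 2
G(18) = mex{2,1,2,2} = 0
G(19) = mex{0,2,0,0} = 1
Pile A: G(12) = 0.
Pile B: G(19) = 1.
Pile C: G(14) = 2.
Combined Grundy value = 0 ⊕ 1 ⊕ 2 = 3.

3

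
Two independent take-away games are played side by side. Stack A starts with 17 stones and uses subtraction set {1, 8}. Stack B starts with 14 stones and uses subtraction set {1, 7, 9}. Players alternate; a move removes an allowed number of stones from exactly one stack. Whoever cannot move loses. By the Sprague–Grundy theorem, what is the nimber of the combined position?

2

Stack A, S = {1, 8}:
G(0) = 0
G(1) = mex{0} = 1
G(2) = mex{1} = 0
G(3) = mex{0} = 1
G(4) = mex{1} = 0
G(5) = mex{0} = 1
G(6) = mex{1} = 0
G(7) = mex{0} = 1
G(8) = mex{1,0} = 2
G(9) = mex{2,1} = 0
G(10) = mex{0,0} = 1
G(11) = mex{1,1} = 0
G(12) = mex{0,0} = 1
G(13) = mex{1,1} = 0
G(14) = mex{0,0} = 1
G(15) = mex{1,1} = 0
G(16) = mex{0,2} = 1
G(17) = mex{1,0} = 2
G_A(17) = 2.
Stack B, S = {1, 7, 9}:
G(0) = 0
G(1) = mex{0} = 1
G(2) = mex{1} = 0
G(3) = mex{0} = 1
G(4) = mex{1} = 0
G(5) = mex{0} = 1
G(6) = mex{1} = 0
G(7) = mex{0,0} = 1
G(8) = mex{1,1} = 0
G(9) = mex{0,0,0} = 1
G(10) = mex{1,1,1} = 0
G(11) = mex{0,0,0} = 1
G(12) = mex{1,1,1} = 0
G(13) = mex{0,0,0} = 1
G(14) = mex{1,1,1} = 0
G_B(14) = 0.
Combined Grundy value = 2 ⊕ 0 = 2.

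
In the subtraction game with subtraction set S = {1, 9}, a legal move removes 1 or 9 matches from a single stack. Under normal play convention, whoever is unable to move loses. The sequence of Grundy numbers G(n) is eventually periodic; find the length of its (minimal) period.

2

n :  0  1  2  3  4  5  6  7  8  9 10 11 12 13 14
G :  0  1  0  1  0  1  0  1  0  1  0  1  0  1  0
G(n+2) = G(n) holds for n = 0,…,8 (a full window of length max(S) = 9), so the sequence is purely periodic with period 2.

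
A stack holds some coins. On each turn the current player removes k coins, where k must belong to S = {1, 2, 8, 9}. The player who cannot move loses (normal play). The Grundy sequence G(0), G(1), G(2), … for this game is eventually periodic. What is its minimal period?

10

n :  0  1  2  3  4  5  6  7  8  9 10 11 12 13 14 15 16 17 18 19 20 21
G :  0  1  2  0  1  2  0  1  2  3  0  1  2  0  1  2  0  1  2  3  0  1
G(n+10) = G(n) holds for n = 0,…,8 (a full window of length max(S) = 9), so the sequence is purely periodic with period 10.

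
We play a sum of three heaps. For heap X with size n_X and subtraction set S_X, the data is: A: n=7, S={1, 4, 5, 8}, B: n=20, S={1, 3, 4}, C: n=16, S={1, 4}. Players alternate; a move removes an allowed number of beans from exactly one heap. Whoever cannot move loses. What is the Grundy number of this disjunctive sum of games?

0

Heap A, S = {1, 4, 5, 8}:
G(0) = 0
G(1) = mex{0} = 1
G(2) = mex{1} = 0
G(3) = mex{0} = 1
G(4) = mex{1,0} = 2
G(5) = mex{2,1,0} = 3
G(6) = mex{3,0,1} = 2
G(7) = mex{2,1,0} = 3
G_A(7) = 3.
Heap B, S = {1, 3, 4}:
G(0) = 0
G(1) = mex{0} = 1
G(2) = mex{1} = 0
G(3) = mex{0,0} = 1
G(4) = mex{1,1,0} = 2
G(5) = mex{2,0,1} = 3
G(6) = mex{3,1,0} = 2
G(7) = mex{2,2,1} = 0
G(8) = mex{0,3,2} = 1
G(9) = mex{1,2,3} = 0
G(10) = mex{0,0,2} = 1
G(11) = mex{1,1,0} = 2
G(12) = mex{2,0,1} = 3
G(13) = mex{3,1,0} = 2
G(14) = mex{2,2,1} = 0
G(15) = mex{0,3,2} = 1
G(16) = mex{1,2,3} = 0
G(17) = mex{0,0,2} = 1
G(18) = mex{1,1,0} = 2
G(19) = mex{2,0,1} = 3
G(20) = mex{3,1,0} = 2
G_B(20) = 2.
Heap C, S = {1, 4}:
n :  0  1  2  3  4  5  6  7  8  9 10 11 12 13 14 15 16
G :  0  1  0  1  2  0  1  0  1  2  0  1  0  1  2  0  1
G_C(16) = 1.
Combined Grundy value = 3 ⊕ 2 ⊕ 1 = 0.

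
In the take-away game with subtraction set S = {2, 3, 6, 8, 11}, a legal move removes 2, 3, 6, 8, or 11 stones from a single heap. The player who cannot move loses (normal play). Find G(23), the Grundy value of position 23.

G(0) = 0
G(1) = mex{} = 0
G(2) = mex{0} = 1
G(3) = mex{0,0} = 1
G(4) = mex{1,0} = 2
G(5) = mex{1,1} = 0
G(6) = mex{2,1,0} = 3
G(7) = mex{0,2,0} = 1
G(8) = mex{3,0,1,0} = 2
G(9) = mex{1,3,1,0} = 2
G(10) = mex{2,1,2,1} = 0
G(11) = mex{2,2,0,1,0} = 3
G(12) = mex{0,2,3,2,0} = 1
G(13) = mex{3,0,1,0,1} = 2
G(14) = mex{1,3,2,3,1} = 0
G(15) = mex{2,1,2,1,2} = 0
G(16) = mex{0,2,0,2,0} = 1
G(17) = mex{0,0,3,2,3} = 1
G(18) = mex{1,0,1,0,1} = 2
G(19) = mex{1,1,2,3,2} = 0
G(20) = mex{2,1,0,1,2} = 3
G(21) = mex{0,2,0,2,0} = 1
G(22) = mex{3,0,1,0,3} = 2
G(23) = mex{1,3,1,0,1} = 2

2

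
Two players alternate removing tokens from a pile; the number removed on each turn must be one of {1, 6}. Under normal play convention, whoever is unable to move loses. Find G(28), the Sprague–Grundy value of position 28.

G(0) = 0
G(1) = mex{0} = 1
G(2) = mex{1} = 0
G(3) = mex{0} = 1
G(4) = mex{1} = 0
G(5) = mex{0} = 1
G(6) = mex{1,0} = 2
G(7) = mex{2,1} = 0
G(8) = mex{0,0} = 1
G(9) = mex{1,1} = 0
G(10) = mex{0,0} = 1
G(11) = mex{1,1} = 0
G(12) = mex{0,2} = 1
G(13) = mex{1,0} = 2
G(14) = mex{2,1} = 0
G(15) = mex{0,0} = 1
G(16) = mex{1,1} = 0
G(17) = mex{0,0} = 1
G(18) = mex{1,1} = 0
G(19) = mex{0,2} = 1
G(20) = mex{1,0} = 2
G(21) = mex{2,1} = 0
G(22) = mex{0,0} = 1
G(23) = mex{1,1} = 0
G(24) = mex{0,0} = 1
G(25) = mex{1,1} = 0
G(26) = mex{0,2} = 1
G(27) = mex{1,0} = 2
G(28) = mex{2,1} = 0

0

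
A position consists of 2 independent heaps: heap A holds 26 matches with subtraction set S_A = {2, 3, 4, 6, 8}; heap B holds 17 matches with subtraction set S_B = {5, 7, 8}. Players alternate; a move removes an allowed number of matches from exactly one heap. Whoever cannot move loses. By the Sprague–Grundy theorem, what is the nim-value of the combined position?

3

Heap A, S = {2, 3, 4, 6, 8}:
n :  0  1  2  3  4  5  6  7  8  9 10 11 12 13 14 15 16 17 18 19 20 21 22 23 24 25 26
G :  0  0  1  1  2  2  3  3  4  4  0  0  1  1  2  2  3  3  4  4  0  0  1  1  2  2  3
G_A(26) = 3.
Heap B, S = {5, 7, 8}:
n :  0  1  2  3  4  5  6  7  8  9 10 11 12 13 14 15 16 17
G :  0  0  0  0  0  1  1  1  1  1  2  2  2  0  0  0  0  0
G_B(17) = 0.
Combined Grundy value = 3 ⊕ 0 = 3.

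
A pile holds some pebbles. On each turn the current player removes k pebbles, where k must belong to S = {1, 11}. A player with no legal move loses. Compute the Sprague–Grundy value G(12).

0

G(0) = 0
G(1) = mex{0} = 1
G(2) = mex{1} = 0
G(3) = mex{0} = 1
G(4) = mex{1} = 0
G(5) = mex{0} = 1
G(6) = mex{1} = 0
G(7) = mex{0} = 1
G(8) = mex{1} = 0
G(9) = mex{0} = 1
G(10) = mex{1} = 0
G(11) = mex{0,0} = 1
G(12) = mex{1,1} = 0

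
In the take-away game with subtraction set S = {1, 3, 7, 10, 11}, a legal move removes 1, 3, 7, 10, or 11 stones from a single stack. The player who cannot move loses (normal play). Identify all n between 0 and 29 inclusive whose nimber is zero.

n :  0  1  2  3  4  5  6  7  8  9 10 11 12 13 14 15 16 17 18 19 20 21 22 23 24 25 26 27 28 29
G :  0  1  0  1  0  1  0  1  0  1  2  3  2  3  2  3  2  3  2  3  0  1  0  1  0  1  0  1  0  1
P-positions are exactly the n with G(n) = 0.

0, 2, 4, 6, 8, 20, 22, 24, 26, 28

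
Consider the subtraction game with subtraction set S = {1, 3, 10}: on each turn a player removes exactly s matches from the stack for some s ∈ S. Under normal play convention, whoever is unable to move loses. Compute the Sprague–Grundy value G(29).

n :  0  1  2  3  4  5  6  7  8  9 10 11 12 13 14 15 16 17 18 19 20 21 22 23 24 25 26 27 28 29
G :  0  1  0  1  0  1  0  1  0  1  2  3  2  0  1  0  1  0  1  0  1  0  1  2  3  2  0  1  0  1

1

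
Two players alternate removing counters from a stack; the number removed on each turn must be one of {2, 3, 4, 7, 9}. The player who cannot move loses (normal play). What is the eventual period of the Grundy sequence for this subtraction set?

11

n :  0  1  2  3  4  5  6  7  8  9 10 11 12 13 14 15 16 17 18 19 20 21 22 23
G :  0  0  1  1  2  2  0  3  1  4  2  0  0  1  1  2  2  0  3  1  4  2  0  0
G(n+11) = G(n) holds for n = 0,…,8 (a full window of length max(S) = 9), so the sequence is purely periodic with period 11.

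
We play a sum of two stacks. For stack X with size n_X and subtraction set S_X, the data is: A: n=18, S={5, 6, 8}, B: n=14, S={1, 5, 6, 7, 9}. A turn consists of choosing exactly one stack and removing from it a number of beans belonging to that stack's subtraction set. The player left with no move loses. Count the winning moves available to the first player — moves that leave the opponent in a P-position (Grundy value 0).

3

Stack A, S = {5, 6, 8}:
G(0) = 0
G(1) = mex{} = 0
G(2) = mex{} = 0
G(3) = mex{} = 0
G(4) = mex{} = 0
G(5) = mex{0} = 1
G(6) = mex{0,0} = 1
G(7) = mex{0,0} = 1
G(8) = mex{0,0,0} = 1
G(9) = mex{0,0,0} = 1
G(10) = mex{1,0,0} = 2
G(11) = mex{1,1,0} = 2
G(12) = mex{1,1,0} = 2
G(13) = mex{1,1,1} = 0
G(14) = mex{1,1,1} = 0
G(15) = mex{2,1,1} = 0
G(16) = mex{2,2,1} = 0
G(17) = mex{2,2,1} = 0
G(18) = mex{0,2,2} = 1
G_A(18) = 1.
Stack B, S = {1, 5, 6, 7, 9}:
n :  0  1  2  3  4  5  6  7  8  9 10 11 12 13 14
G :  0  1  0  1  0  1  2  3  2  3  2  3  0  1  0
G_B(14) = 0.
Combined Grundy value = 1 ⊕ 0 = 1.
A winning move leaves total XOR = 0, i.e. changes one component's Grundy value g to g ⊕ X where X is the current total.
Stack A: need g' = 1⊕1 = 0. Options: 18−5→G=0, 18−6→G=2, 18−8→G=2. Hits: 1.
Stack B: need g' = 0⊕1 = 1. Options: 14−1→G=1, 14−5→G=3, 14−6→G=2, 14−7→G=3, 14−9→G=1. Hits: 2.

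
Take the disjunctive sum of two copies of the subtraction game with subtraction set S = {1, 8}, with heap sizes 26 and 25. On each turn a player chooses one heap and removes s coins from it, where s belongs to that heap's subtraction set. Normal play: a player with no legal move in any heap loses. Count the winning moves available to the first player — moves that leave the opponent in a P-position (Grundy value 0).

2

All heaps use S = {1, 8}:
G(0) = 0
G(1) = mex{0} = 1
G(2) = mex{1} = 0
G(3) = mex{0} = 1
G(4) = mex{1} = 0
G(5) = mex{0} = 1
G(6) = mex{1} = 0
G(7) = mex{0} = 1
G(8) = mex{1,0} = 2
G(9) = mex{2,1} = 0
G(10) = mex{0,0} = 1
G(11) = mex{1,1} = 0
G(12) = mex{0,0} = 1
G(13) = mex{1,1} = 0
G(14) = mex{0,0} = 1
G(15) = mex{1,1} = 0
G(16) = mex{0,2} = 1
G(17) = mex{1,0} = 2
G(18) = mex{2,1} = 0
G(19) = mex{0,0} = 1
G(20) = mex{1,1} = 0
G(21) = mex{0,0} = 1
G(22) = mex{1,1} = 0
G(23) = mex{0,0} = 1
G(24) = mex{1,1} = 0
G(25) = mex{0,2} = 1
G(26) = mex{1,0} = 2
Heap A: G(26) = 2.
Heap B: G(25) = 1.
Combined Grundy value = 2 ⊕ 1 = 3.
A winning move leaves total XOR = 0, i.e. changes one component's Grundy value g to g ⊕ X where X is the current total.
Heap A: need g' = 2⊕3 = 1. Options: 26−1→G=1, 26−8→G=0. Hits: 1.
Heap B: need g' = 1⊕3 = 2. Options: 25−1→G=0, 25−8→G=2. Hits: 1.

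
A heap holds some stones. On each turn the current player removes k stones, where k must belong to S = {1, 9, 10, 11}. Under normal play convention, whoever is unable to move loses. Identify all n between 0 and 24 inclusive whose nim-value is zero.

0, 2, 4, 6, 8, 20, 22, 24

G(0) = 0
G(1) = mex{0} = 1
G(2) = mex{1} = 0
G(3) = mex{0} = 1
G(4) = mex{1} = 0
G(5) = mex{0} = 1
G(6) = mex{1} = 0
G(7) = mex{0} = 1
G(8) = mex{1} = 0
G(9) = mex{0,0} = 1
G(10) = mex{1,1,0} = 2
G(11) = mex{2,0,1,0} = 3
G(12) = mex{3,1,0,1} = 2
G(13) = mex{2,0,1,0} = 3
G(14) = mex{3,1,0,1} = 2
G(15) = mex{2,0,1,0} = 3
G(16) = mex{3,1,0,1} = 2
G(17) = mex{2,0,1,0} = 3
G(18) = mex{3,1,0,1} = 2
G(19) = mex{2,2,1,0} = 3
G(20) = mex{3,3,2,1} = 0
G(21) = mex{0,2,3,2} = 1
G(22) = mex{1,3,2,3} = 0
G(23) = mex{0,2,3,2} = 1
G(24) = mex{1,3,2,3} = 0
P-positions are exactly the n with G(n) = 0.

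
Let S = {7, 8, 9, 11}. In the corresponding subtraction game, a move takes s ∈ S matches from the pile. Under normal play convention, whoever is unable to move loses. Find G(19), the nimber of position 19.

0

n :  0  1  2  3  4  5  6  7  8  9 10 11 12 13 14 15 16 17 18 19
G :  0  0  0  0  0  0  0  1  1  1  1  1  1  1  2  2  2  2  0  0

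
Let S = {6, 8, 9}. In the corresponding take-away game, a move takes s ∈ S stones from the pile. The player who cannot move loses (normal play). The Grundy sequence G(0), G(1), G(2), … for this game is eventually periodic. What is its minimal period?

15

G(0) = 0
G(1) = mex{} = 0
G(2) = mex{} = 0
G(3) = mex{} = 0
G(4) = mex{} = 0
G(5) = mex{} = 0
G(6) = mex{0} = 1
G(7) = mex{0} = 1
G(8) = mex{0,0} = 1
G(9) = mex{0,0,0} = 1
G(10) = mex{0,0,0} = 1
G(11) = mex{0,0,0} = 1
G(12) = mex{1,0,0} = 2
G(13) = mex{1,0,0} = 2
G(14) = mex{1,1,0} = 2
G(15) = mex{1,1,1} = 0
G(16) = mex{1,1,1} = 0
G(17) = mex{1,1,1} = 0
G(18) = mex{2,1,1} = 0
G(19) = mex{2,1,1} = 0
G(20) = mex{2,2,1} = 0
G(21) = mex{0,2,2} = 1
G(22) = mex{0,2,2} = 1
G(23) = mex{0,0,2} = 1
G(24) = mex{0,0,0} = 1
G(25) = mex{0,0,0} = 1
G(26) = mex{0,0,0} = 1
G(27) = mex{1,0,0} = 2
G(28) = mex{1,0,0} = 2
G(29) = mex{1,1,0} = 2
G(30) = mex{1,1,1} = 0
G(31) = mex{1,1,1} = 0
G(n+15) = G(n) holds for n = 0,…,8 (a full window of length max(S) = 9), so the sequence is purely periodic with period 15.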